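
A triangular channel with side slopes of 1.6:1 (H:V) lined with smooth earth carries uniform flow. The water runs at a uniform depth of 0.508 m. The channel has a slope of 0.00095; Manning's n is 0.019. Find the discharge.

For a triangular section with side slope z = 1.6: A = zy² = 1.6×0.508² = 0.4129 m²; P = 2y√(1+z²) = 2×0.508×1.887 = 1.917 m.
Hydraulic radius R = A/P = 0.4129/1.917 = 0.2154 m.
Manning's equation: Q = (1/n) A R^(2/3) S^(1/2) = (1/0.019) × 0.4129 × 0.2154^(2/3) × 0.00095^(1/2) = 0.241 m³/s.

Q = 0.241 m³/s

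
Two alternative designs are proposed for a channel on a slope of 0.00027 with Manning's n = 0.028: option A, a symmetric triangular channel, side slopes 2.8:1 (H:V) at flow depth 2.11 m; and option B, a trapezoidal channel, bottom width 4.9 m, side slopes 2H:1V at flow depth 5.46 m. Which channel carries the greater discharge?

channel B

Channel A: For a triangular section with side slope z = 2.8: A = zy² = 2.8×2.11² = 12.47 m²; P = 2y√(1+z²) = 2×2.11×2.973 = 12.55 m. Hydraulic radius R = A/P = 12.47/12.55 = 0.9935 m. Q_A = (1/0.028)·12.47·0.9935^(2/3)·√0.00027 = 7.284 m³/s.
Channel B: With bottom width b = 4.9 m and side slope z = 2: A = (b + zy)y = (4.9 + 2×5.46)×5.46 = 86.38 m²; P = b + 2y√(1+z²) = 4.9 + 2×5.46×2.236 = 29.32 m. Hydraulic radius R = A/P = 86.38/29.32 = 2.946 m. Q_B = (1/0.028)·86.38·2.946^(2/3)·√0.00027 = 104.2 m³/s.
Q_A = 7.284 m³/s vs Q_B = 104.2 m³/s, so channel B carries more.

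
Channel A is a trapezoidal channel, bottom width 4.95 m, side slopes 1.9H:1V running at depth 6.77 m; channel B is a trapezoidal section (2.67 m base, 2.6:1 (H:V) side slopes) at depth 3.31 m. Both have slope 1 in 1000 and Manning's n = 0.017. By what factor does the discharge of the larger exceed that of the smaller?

Channel A: With bottom width b = 4.95 m and side slope z = 1.9: A = (b + zy)y = (4.95 + 1.9×6.77)×6.77 = 120.6 m²; P = b + 2y√(1+z²) = 4.95 + 2×6.77×2.147 = 34.02 m. Hydraulic radius R = A/P = 120.6/34.02 = 3.545 m. Q_A = (1/0.017)·120.6·3.545^(2/3)·√0.001 = 521.5 m³/s.
Channel B: With bottom width b = 2.67 m and side slope z = 2.6: A = (b + zy)y = (2.67 + 2.6×3.31)×3.31 = 37.32 m²; P = b + 2y√(1+z²) = 2.67 + 2×3.31×2.786 = 21.11 m. Hydraulic radius R = A/P = 37.32/21.11 = 1.768 m. Q_B = (1/0.017)·37.32·1.768^(2/3)·√0.001 = 101.5 m³/s.
The larger discharge is 521.5 m³/s and the smaller is 101.5 m³/s; the ratio is 5.14.

5.14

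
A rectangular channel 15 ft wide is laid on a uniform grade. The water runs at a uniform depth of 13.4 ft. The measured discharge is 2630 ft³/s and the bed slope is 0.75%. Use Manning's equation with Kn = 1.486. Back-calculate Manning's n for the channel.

Flow area A = b·y = 15 × 13.4 = 201 ft². Wetted perimeter P = b + 2y = 15 + 2×13.4 = 41.8 ft.
Hydraulic radius R = A/P = 201/41.8 = 4.809 ft.
Rearranging Manning's equation: n = (1.486/Q) A R^(2/3) S^(1/2) = (1.486/2630) × 201 × 4.809^(2/3) × √0.0075 = 0.028.

n = 0.028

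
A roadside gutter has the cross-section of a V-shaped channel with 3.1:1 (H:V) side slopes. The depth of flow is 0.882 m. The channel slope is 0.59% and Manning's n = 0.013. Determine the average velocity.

For a triangular section with side slope z = 3.1: A = zy² = 3.1×0.882² = 2.412 m²; P = 2y√(1+z²) = 2×0.882×3.257 = 5.746 m.
Hydraulic radius R = A/P = 2.412/5.746 = 0.4197 m.
From Manning's equation, V = (1/n) R^(2/3) S^(1/2) = (1/0.013) × 0.4197^(2/3) × 0.0059^(1/2) = 3.31 m/s.

V = 3.31 m/s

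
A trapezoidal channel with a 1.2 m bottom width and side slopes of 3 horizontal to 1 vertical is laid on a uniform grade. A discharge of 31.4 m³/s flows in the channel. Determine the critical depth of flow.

y_c = 1.67 m

At critical depth, Q² T / (g A³) = 1, i.e. A³/T = Q²/g = 31.4²/9.81 = 100.5.
Try y = 2.01 m: A³/T = 231.5 — over.
Try y = 1.44 m: A³/T = 51.04 — short.
Try y = 1.67 m: A³/T = 99.41 — matches.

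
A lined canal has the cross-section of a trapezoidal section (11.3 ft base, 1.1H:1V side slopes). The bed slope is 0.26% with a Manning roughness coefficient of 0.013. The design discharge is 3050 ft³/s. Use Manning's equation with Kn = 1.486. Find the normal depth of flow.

Manning's equation rearranged: A R^(2/3) = nQ / (1.486·√S) = 0.013 × 3050 / (1.486 × √0.0026) = 523.3.
At y = 11.1 ft: A R^(2/3) = 851.1 — over.
At y = 7.58 ft: A R^(2/3) = 399.7 — short.
At y = 8.7 ft: A R^(2/3) = 522.8 — matches.

y_n = 8.7 ft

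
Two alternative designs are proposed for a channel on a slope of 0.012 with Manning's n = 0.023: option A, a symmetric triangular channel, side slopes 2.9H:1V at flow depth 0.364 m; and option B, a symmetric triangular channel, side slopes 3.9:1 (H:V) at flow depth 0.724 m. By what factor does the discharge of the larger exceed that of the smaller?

Channel A: For a triangular section with side slope z = 2.9: A = zy² = 2.9×0.364² = 0.3842 m²; P = 2y√(1+z²) = 2×0.364×3.068 = 2.233 m. Hydraulic radius R = A/P = 0.3842/2.233 = 0.1721 m. Q_A = (1/0.023)·0.3842·0.1721^(2/3)·√0.012 = 0.5661 m³/s.
Channel B: For a triangular section with side slope z = 3.9: A = zy² = 3.9×0.724² = 2.044 m²; P = 2y√(1+z²) = 2×0.724×4.026 = 5.83 m. Hydraulic radius R = A/P = 2.044/5.83 = 0.3507 m. Q_B = (1/0.023)·2.044·0.3507^(2/3)·√0.012 = 4.842 m³/s.
The larger discharge is 4.842 m³/s and the smaller is 0.5661 m³/s; the ratio is 8.55.

8.55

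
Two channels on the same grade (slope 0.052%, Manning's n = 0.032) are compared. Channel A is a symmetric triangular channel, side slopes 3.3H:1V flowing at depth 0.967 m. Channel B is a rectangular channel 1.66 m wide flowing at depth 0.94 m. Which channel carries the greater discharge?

channel A

Channel A: For a triangular section with side slope z = 3.3: A = zy² = 3.3×0.967² = 3.086 m²; P = 2y√(1+z²) = 2×0.967×3.448 = 6.669 m. Hydraulic radius R = A/P = 3.086/6.669 = 0.4627 m. Q_A = (1/0.032)·3.086·0.4627^(2/3)·√0.00052 = 1.316 m³/s.
Channel B: Flow area A = b·y = 1.66 × 0.94 = 1.56 m². Wetted perimeter P = b + 2y = 1.66 + 2×0.94 = 3.54 m. Hydraulic radius R = A/P = 1.56/3.54 = 0.4408 m. Q_B = (1/0.032)·1.56·0.4408^(2/3)·√0.00052 = 0.644 m³/s.
Q_A = 1.316 m³/s vs Q_B = 0.644 m³/s, so channel A carries more.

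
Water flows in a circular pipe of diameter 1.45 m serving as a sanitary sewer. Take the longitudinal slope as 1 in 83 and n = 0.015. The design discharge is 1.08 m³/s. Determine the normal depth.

Manning's equation rearranged: A R^(2/3) = nQ / (1·√S) = 0.015 × 1.08 / (√0.01205) = 0.1476.
Trying y = 0.51 m: A R^(2/3) = 0.2228 — over.
Trying y = 0.412 m: A R^(2/3) = 0.1479 — close enough.

y_n = 0.412 m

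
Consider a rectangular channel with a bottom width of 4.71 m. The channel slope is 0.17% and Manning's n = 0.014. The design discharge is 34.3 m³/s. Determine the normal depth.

y_n = 2.25 m

Manning's equation rearranged: A R^(2/3) = nQ / (1·√S) = 0.014 × 34.3 / (√0.0017) = 11.65.
Try y = 1.74 m: A R^(2/3) = 8.199 — too small.
Try y = 2.51 m: A R^(2/3) = 13.46 — too large.
Try y = 2.25 m: A R^(2/3) = 11.64 — ≈ 11.65.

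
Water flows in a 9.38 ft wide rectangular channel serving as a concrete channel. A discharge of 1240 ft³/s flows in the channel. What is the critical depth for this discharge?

For a rectangular channel, critical depth y_c = (q²/g)^(1/3) where q = Q/b = 1240/9.38 = 132.2 ft²/s.
So y_c = (132.2²/32.2)^(1/3) = 8.16 ft.

y_c = 8.16 ft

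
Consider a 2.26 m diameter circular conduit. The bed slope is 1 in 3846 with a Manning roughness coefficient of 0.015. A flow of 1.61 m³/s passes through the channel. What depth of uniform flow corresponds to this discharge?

y_n = 1.19 m

Manning's equation rearranged: A R^(2/3) = nQ / (1·√S) = 0.015 × 1.61 / (√0.00026) = 1.498.
Trying y = 1.32 m: A R^(2/3) = 1.767 — too large.
Trying y = 1.19 m: A R^(2/3) = 1.495 — close enough.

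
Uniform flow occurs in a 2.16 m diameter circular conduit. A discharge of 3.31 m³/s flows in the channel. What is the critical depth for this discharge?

y_c = 0.846 m

At critical depth, Q² T / (g A³) = 1, i.e. A³/T = Q²/g = 3.31²/9.81 = 1.117.
Trying y = 0.993 m: A³/T = 2.066 — over.
Trying y = 0.733 m: A³/T = 0.6432 — short.
Trying y = 0.846 m: A³/T = 1.117 — matches.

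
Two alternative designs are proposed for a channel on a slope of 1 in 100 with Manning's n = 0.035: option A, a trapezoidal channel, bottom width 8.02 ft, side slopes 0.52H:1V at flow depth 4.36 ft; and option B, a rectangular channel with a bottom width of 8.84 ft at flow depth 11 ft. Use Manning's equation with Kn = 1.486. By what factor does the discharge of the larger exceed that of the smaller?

Channel A: With bottom width b = 8.02 ft and side slope z = 0.52: A = (b + zy)y = (8.02 + 0.52×4.36)×4.36 = 44.85 ft²; P = b + 2y√(1+z²) = 8.02 + 2×4.36×1.127 = 17.85 ft. Hydraulic radius R = A/P = 44.85/17.85 = 2.513 ft. Q_A = (1.486/0.035)·44.85·2.513^(2/3)·√0.01 = 352 ft³/s.
Channel B: Flow area A = b·y = 8.84 × 11 = 97.24 ft². Wetted perimeter P = b + 2y = 8.84 + 2×11 = 30.84 ft. Hydraulic radius R = A/P = 97.24/30.84 = 3.153 ft. Q_B = (1.486/0.035)·97.24·3.153^(2/3)·√0.01 = 887.7 ft³/s.
The larger discharge is 887.7 ft³/s and the smaller is 352 ft³/s; the ratio is 2.52.

2.52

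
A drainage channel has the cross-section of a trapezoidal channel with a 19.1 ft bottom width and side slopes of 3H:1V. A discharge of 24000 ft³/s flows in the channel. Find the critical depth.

y_c = 18 ft

At critical depth, Q² T / (g A³) = 1, i.e. A³/T = Q²/g = 24000²/32.2 = 17890000.
Try y = 21.3 ft: A³/T = 37610000 — high.
Try y = 18 ft: A³/T = 17920000 — close enough.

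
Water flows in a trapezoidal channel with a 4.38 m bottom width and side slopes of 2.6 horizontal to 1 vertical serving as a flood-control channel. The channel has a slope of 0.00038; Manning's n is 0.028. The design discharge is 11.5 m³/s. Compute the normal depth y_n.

Manning's equation rearranged: A R^(2/3) = nQ / (1·√S) = 0.028 × 11.5 / (√0.00038) = 16.52.
Trying y = 2.03 m: A R^(2/3) = 22.75 — high.
Trying y = 1.23 m: A R^(2/3) = 8.231 — low.
Trying y = 1.74 m: A R^(2/3) = 16.52 — close enough.

y_n = 1.74 m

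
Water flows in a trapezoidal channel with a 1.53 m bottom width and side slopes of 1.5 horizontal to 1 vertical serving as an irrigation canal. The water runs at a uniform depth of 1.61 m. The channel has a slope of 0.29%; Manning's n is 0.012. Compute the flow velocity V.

With bottom width b = 1.53 m and side slope z = 1.5: A = (b + zy)y = (1.53 + 1.5×1.61)×1.61 = 6.351 m²; P = b + 2y√(1+z²) = 1.53 + 2×1.61×1.803 = 7.335 m.
Hydraulic radius R = A/P = 6.351/7.335 = 0.8659 m.
From Manning's equation, V = (1/n) R^(2/3) S^(1/2) = (1/0.012) × 0.8659^(2/3) × 0.0029^(1/2) = 4.08 m/s.

V = 4.08 m/s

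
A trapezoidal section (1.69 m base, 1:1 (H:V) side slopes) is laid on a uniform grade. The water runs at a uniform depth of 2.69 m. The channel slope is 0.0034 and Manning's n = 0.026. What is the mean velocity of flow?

With bottom width b = 1.69 m and side slope z = 1: A = (b + zy)y = (1.69 + 1×2.69)×2.69 = 11.78 m²; P = b + 2y√(1+z²) = 1.69 + 2×2.69×1.414 = 9.298 m.
Hydraulic radius R = A/P = 11.78/9.298 = 1.267 m.
From Manning's equation, V = (1/n) R^(2/3) S^(1/2) = (1/0.026) × 1.267^(2/3) × 0.0034^(1/2) = 2.63 m/s.

V = 2.63 m/s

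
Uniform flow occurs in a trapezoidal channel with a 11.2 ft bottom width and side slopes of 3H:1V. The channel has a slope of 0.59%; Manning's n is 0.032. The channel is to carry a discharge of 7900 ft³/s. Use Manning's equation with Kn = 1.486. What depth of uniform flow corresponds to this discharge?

y_n = 12.6 ft

Manning's equation rearranged: A R^(2/3) = nQ / (1.486·√S) = 0.032 × 7900 / (1.486 × √0.0059) = 2215.
At y = 14.2 ft: A R^(2/3) = 2944 — high.
At y = 9.26 ft: A R^(2/3) = 1080 — low.
At y = 12.6 ft: A R^(2/3) = 2214 — matches.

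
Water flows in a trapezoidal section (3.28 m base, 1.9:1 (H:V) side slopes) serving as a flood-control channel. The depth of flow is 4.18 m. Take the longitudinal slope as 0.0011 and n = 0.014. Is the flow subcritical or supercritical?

With bottom width b = 3.28 m and side slope z = 1.9: A = (b + zy)y = (3.28 + 1.9×4.18)×4.18 = 46.91 m²; P = b + 2y√(1+z²) = 3.28 + 2×4.18×2.147 = 21.23 m.
Hydraulic radius R = A/P = 46.91/21.23 = 2.21 m.
V = (1/n) R^(2/3) √S = (1/0.014) × 2.21^(2/3) × √0.0011 = 4.019 m/s. Hydraulic depth D_h = A/T = 46.91/19.16 = 2.448 m.
Froude number Fr = V/√(g·D_h) = 4.019/√(9.81×2.448) = 0.82, which is less than 1, so the flow is subcritical.

subcritical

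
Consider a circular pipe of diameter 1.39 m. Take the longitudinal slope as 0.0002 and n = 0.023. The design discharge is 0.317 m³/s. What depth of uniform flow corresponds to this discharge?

Manning's equation rearranged: A R^(2/3) = nQ / (1·√S) = 0.023 × 0.317 / (√0.0002) = 0.5156.
Trying y = 0.745 m: A R^(2/3) = 0.4212 — short.
Trying y = 1.02 m: A R^(2/3) = 0.6665 — over.
Trying y = 0.847 m: A R^(2/3) = 0.5159 — matches.

y_n = 0.847 m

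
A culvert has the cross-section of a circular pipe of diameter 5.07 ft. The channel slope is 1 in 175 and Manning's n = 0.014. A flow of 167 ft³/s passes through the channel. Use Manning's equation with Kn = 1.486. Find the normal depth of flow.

y_n = 3.69 ft

Manning's equation rearranged: A R^(2/3) = nQ / (1.486·√S) = 0.014 × 167 / (1.486 × √0.005714) = 20.81.
At y = 4.08 ft: A R^(2/3) = 23.25 — over.
At y = 3.07 ft: A R^(2/3) = 16.11 — short.
At y = 3.69 ft: A R^(2/3) = 20.8 — ≈ 20.81.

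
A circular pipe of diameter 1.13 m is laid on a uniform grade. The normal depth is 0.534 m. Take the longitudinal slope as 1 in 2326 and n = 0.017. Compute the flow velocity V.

V = 0.512 m/s

For a circular section of diameter D = 1.13 m at depth y = 0.534 m, the central angle is θ = 2 arccos(1 − 2y/D) = 3.032 rad. Then A = (D²/8)(θ − sin θ) = 0.4664 m² and P = Dθ/2 = 1.713 m.
Hydraulic radius R = A/P = 0.4664/1.713 = 0.2723 m.
From Manning's equation, V = (1/n) R^(2/3) S^(1/2) = (1/0.017) × 0.2723^(2/3) × 0.0004299^(1/2) = 0.512 m/s.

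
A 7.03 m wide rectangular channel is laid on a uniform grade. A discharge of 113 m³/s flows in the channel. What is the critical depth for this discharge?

For a rectangular channel, critical depth y_c = (q²/g)^(1/3) where q = Q/b = 113/7.03 = 16.07 m²/s.
So y_c = (16.07²/9.81)^(1/3) = 2.98 m.

y_c = 2.98 m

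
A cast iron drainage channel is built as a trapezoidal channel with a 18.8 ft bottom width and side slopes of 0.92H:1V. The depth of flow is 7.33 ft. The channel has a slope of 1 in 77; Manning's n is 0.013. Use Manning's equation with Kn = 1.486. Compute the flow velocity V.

V = 37.3 ft/s

With bottom width b = 18.8 ft and side slope z = 0.92: A = (b + zy)y = (18.8 + 0.92×7.33)×7.33 = 187.2 ft²; P = b + 2y√(1+z²) = 18.8 + 2×7.33×1.359 = 38.72 ft.
Hydraulic radius R = A/P = 187.2/38.72 = 4.836 ft.
From Manning's equation, V = (1.486/n) R^(2/3) S^(1/2) = (1.486/0.013) × 4.836^(2/3) × 0.01299^(1/2) = 37.3 ft/s.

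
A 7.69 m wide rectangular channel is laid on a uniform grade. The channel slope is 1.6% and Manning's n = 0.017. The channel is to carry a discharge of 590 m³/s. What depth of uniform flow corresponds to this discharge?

Manning's equation rearranged: A R^(2/3) = nQ / (1·√S) = 0.017 × 590 / (√0.016) = 79.29.
Try y = 6.63 m: A R^(2/3) = 92.25 — too large.
Try y = 5.88 m: A R^(2/3) = 79.35 — ≈ 79.29.

y_n = 5.88 m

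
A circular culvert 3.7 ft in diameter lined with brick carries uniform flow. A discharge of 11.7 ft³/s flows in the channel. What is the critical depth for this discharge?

y_c = 1.02 ft

At critical depth, Q² T / (g A³) = 1, i.e. A³/T = Q²/g = 11.7²/32.2 = 4.251.
Try y = 1.21 ft: A³/T = 8.223 — too large.
Try y = 0.842 ft: A³/T = 2.009 — too small.
Try y = 1.02 ft: A³/T = 4.241 — close enough.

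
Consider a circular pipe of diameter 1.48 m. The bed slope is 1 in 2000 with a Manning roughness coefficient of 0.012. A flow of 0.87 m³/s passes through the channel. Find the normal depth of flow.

y_n = 0.763 m

Manning's equation rearranged: A R^(2/3) = nQ / (1·√S) = 0.012 × 0.87 / (√0.0005) = 0.4669.
At y = 0.882 m: A R^(2/3) = 0.5895 — over.
At y = 0.763 m: A R^(2/3) = 0.4668 — ≈ 0.4669.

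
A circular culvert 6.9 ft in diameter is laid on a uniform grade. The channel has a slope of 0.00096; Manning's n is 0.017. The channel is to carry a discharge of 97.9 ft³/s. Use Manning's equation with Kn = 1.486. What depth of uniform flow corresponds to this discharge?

Manning's equation rearranged: A R^(2/3) = nQ / (1.486·√S) = 0.017 × 97.9 / (1.486 × √0.00096) = 36.15.
Try y = 3.46 ft: A R^(2/3) = 27.02 — low.
Try y = 5.01 ft: A R^(2/3) = 47.17 — high.
Try y = 4.14 ft: A R^(2/3) = 36.13 — matches.

y_n = 4.14 ft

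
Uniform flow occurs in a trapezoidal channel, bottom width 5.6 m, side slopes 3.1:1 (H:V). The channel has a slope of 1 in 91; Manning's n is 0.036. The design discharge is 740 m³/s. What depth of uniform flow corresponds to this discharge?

y_n = 5.45 m

Manning's equation rearranged: A R^(2/3) = nQ / (1·√S) = 0.036 × 740 / (√0.01099) = 254.1.
Try y = 4.5 m: A R^(2/3) = 162.9 — short.
Try y = 5.45 m: A R^(2/3) = 254 — ≈ 254.1.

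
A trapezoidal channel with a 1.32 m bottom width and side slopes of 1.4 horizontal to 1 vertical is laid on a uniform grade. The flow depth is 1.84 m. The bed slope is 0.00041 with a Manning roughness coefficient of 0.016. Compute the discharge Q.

With bottom width b = 1.32 m and side slope z = 1.4: A = (b + zy)y = (1.32 + 1.4×1.84)×1.84 = 7.169 m²; P = b + 2y√(1+z²) = 1.32 + 2×1.84×1.72 = 7.651 m.
Hydraulic radius R = A/P = 7.169/7.651 = 0.9369 m.
Manning's equation: Q = (1/n) A R^(2/3) S^(1/2) = (1/0.016) × 7.169 × 0.9369^(2/3) × 0.00041^(1/2) = 8.69 m³/s.

Q = 8.69 m³/s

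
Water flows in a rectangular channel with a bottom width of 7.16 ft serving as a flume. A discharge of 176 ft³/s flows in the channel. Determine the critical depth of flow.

y_c = 2.66 ft

For a rectangular channel, critical depth y_c = (q²/g)^(1/3) where q = Q/b = 176/7.16 = 24.58 ft²/s.
So y_c = (24.58²/32.2)^(1/3) = 2.66 ft.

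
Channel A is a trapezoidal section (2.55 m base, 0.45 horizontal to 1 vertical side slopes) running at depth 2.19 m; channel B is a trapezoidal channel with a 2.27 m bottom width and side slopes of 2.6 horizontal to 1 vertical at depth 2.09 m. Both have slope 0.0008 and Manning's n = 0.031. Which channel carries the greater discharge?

Channel A: With bottom width b = 2.55 m and side slope z = 0.45: A = (b + zy)y = (2.55 + 0.45×2.19)×2.19 = 7.743 m²; P = b + 2y√(1+z²) = 2.55 + 2×2.19×1.097 = 7.353 m. Hydraulic radius R = A/P = 7.743/7.353 = 1.053 m. Q_A = (1/0.031)·7.743·1.053^(2/3)·√0.0008 = 7.312 m³/s.
Channel B: With bottom width b = 2.27 m and side slope z = 2.6: A = (b + zy)y = (2.27 + 2.6×2.09)×2.09 = 16.1 m²; P = b + 2y√(1+z²) = 2.27 + 2×2.09×2.786 = 13.91 m. Hydraulic radius R = A/P = 16.1/13.91 = 1.157 m. Q_B = (1/0.031)·16.1·1.157^(2/3)·√0.0008 = 16.19 m³/s.
Q_A = 7.312 m³/s vs Q_B = 16.19 m³/s, so channel B carries more.

channel B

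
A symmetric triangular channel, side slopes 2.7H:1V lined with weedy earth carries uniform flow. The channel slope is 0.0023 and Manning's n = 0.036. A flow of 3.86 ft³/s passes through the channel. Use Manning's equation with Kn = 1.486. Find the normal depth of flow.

Manning's equation rearranged: A R^(2/3) = nQ / (1.486·√S) = 0.036 × 3.86 / (1.486 × √0.0023) = 1.95.
Trying y = 0.92 ft: A R^(2/3) = 1.305 — short.
Trying y = 1.23 ft: A R^(2/3) = 2.83 — over.
Trying y = 1.07 ft: A R^(2/3) = 1.952 — matches.

y_n = 1.07 ft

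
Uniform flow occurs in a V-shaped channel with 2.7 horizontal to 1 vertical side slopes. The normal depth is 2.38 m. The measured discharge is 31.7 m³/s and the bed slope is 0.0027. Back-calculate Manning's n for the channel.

n = 0.027

For a triangular section with side slope z = 2.7: A = zy² = 2.7×2.38² = 15.29 m²; P = 2y√(1+z²) = 2×2.38×2.879 = 13.71 m.
Hydraulic radius R = A/P = 15.29/13.71 = 1.116 m.
Rearranging Manning's equation: n = (1/Q) A R^(2/3) S^(1/2) = (1/31.7) × 15.29 × 1.116^(2/3) × √0.0027 = 0.027.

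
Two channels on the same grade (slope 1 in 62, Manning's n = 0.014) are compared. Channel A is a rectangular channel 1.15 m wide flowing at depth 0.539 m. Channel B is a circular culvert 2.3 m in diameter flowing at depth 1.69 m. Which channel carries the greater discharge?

Channel A: Flow area A = b·y = 1.15 × 0.539 = 0.6199 m². Wetted perimeter P = b + 2y = 1.15 + 2×0.539 = 2.228 m. Hydraulic radius R = A/P = 0.6199/2.228 = 0.2782 m. Q_A = (1/0.014)·0.6199·0.2782^(2/3)·√0.01613 = 2.396 m³/s.
Channel B: For a circular section of diameter D = 2.3 m at depth y = 1.69 m, the central angle is θ = 2 arccos(1 − 2y/D) = 4.119 rad. Then A = (D²/8)(θ − sin θ) = 3.272 m² and P = Dθ/2 = 4.737 m. Hydraulic radius R = A/P = 3.272/4.737 = 0.6907 m. Q_B = (1/0.014)·3.272·0.6907^(2/3)·√0.01613 = 23.19 m³/s.
Q_A = 2.396 m³/s vs Q_B = 23.19 m³/s, so channel B carries more.

channel B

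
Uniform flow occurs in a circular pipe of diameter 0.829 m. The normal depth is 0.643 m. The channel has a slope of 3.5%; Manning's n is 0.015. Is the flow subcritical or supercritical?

supercritical

For a circular section of diameter D = 0.829 m at depth y = 0.643 m, the central angle is θ = 2 arccos(1 − 2y/D) = 4.309 rad. Then A = (D²/8)(θ − sin θ) = 0.4492 m² and P = Dθ/2 = 1.786 m.
Hydraulic radius R = A/P = 0.4492/1.786 = 0.2515 m.
V = (1/n) R^(2/3) √S = (1/0.015) × 0.2515^(2/3) × √0.035 = 4.969 m/s. Hydraulic depth D_h = A/T = 0.4492/0.6917 = 0.6495 m.
Froude number Fr = V/√(g·D_h) = 4.969/√(9.81×0.6495) = 1.97, which is greater than 1, so the flow is supercritical.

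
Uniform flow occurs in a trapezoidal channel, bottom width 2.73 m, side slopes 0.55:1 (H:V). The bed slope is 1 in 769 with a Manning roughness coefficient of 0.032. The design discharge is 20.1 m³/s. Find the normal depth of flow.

y_n = 3.16 m

Manning's equation rearranged: A R^(2/3) = nQ / (1·√S) = 0.032 × 20.1 / (√0.0013) = 17.84.
Trying y = 2.66 m: A R^(2/3) = 13.06 — short.
Trying y = 3.16 m: A R^(2/3) = 17.84 — close enough.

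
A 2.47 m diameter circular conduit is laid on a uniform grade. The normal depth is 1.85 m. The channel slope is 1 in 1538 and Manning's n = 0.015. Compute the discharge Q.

Q = 5.38 m³/s

For a circular section of diameter D = 2.47 m at depth y = 1.85 m, the central angle is θ = 2 arccos(1 − 2y/D) = 4.184 rad. Then A = (D²/8)(θ − sin θ) = 3.85 m² and P = Dθ/2 = 5.167 m.
Hydraulic radius R = A/P = 3.85/5.167 = 0.745 m.
Manning's equation: Q = (1/n) A R^(2/3) S^(1/2) = (1/0.015) × 3.85 × 0.745^(2/3) × 0.0006502^(1/2) = 5.38 m³/s.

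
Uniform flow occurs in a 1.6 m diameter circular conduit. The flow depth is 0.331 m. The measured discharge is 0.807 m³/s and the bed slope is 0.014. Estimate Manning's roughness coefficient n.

For a circular section of diameter D = 1.6 m at depth y = 0.331 m, the central angle is θ = 2 arccos(1 − 2y/D) = 1.889 rad. Then A = (D²/8)(θ − sin θ) = 0.3004 m² and P = Dθ/2 = 1.511 m.
Hydraulic radius R = A/P = 0.3004/1.511 = 0.1988 m.
Rearranging Manning's equation: n = (1/Q) A R^(2/3) S^(1/2) = (1/0.807) × 0.3004 × 0.1988^(2/3) × √0.014 = 0.015.

n = 0.015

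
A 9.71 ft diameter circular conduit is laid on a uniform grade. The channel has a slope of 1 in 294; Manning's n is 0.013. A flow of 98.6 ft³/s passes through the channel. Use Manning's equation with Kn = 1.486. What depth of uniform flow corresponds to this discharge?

y_n = 2.18 ft

Manning's equation rearranged: A R^(2/3) = nQ / (1.486·√S) = 0.013 × 98.6 / (1.486 × √0.003401) = 14.79.
Trying y = 2.7 ft: A R^(2/3) = 22.59 — too large.
Trying y = 1.78 ft: A R^(2/3) = 9.813 — too small.
Trying y = 2.18 ft: A R^(2/3) = 14.79 — ≈ 14.79.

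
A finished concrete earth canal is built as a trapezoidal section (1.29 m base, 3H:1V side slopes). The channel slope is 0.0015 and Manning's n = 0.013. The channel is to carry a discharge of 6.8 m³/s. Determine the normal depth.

Manning's equation rearranged: A R^(2/3) = nQ / (1·√S) = 0.013 × 6.8 / (√0.0015) = 2.282.
At y = 1.14 m: A R^(2/3) = 3.953 — over.
At y = 0.707 m: A R^(2/3) = 1.349 — short.
At y = 0.896 m: A R^(2/3) = 2.282 — matches.

y_n = 0.896 m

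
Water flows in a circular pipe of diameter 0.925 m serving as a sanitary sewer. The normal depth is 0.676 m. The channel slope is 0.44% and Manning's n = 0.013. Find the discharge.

Q = 1.14 m³/s

For a circular section of diameter D = 0.925 m at depth y = 0.676 m, the central angle is θ = 2 arccos(1 − 2y/D) = 4.101 rad. Then A = (D²/8)(θ − sin θ) = 0.5262 m² and P = Dθ/2 = 1.897 m.
Hydraulic radius R = A/P = 0.5262/1.897 = 0.2774 m.
Manning's equation: Q = (1/n) A R^(2/3) S^(1/2) = (1/0.013) × 0.5262 × 0.2774^(2/3) × 0.0044^(1/2) = 1.14 m³/s.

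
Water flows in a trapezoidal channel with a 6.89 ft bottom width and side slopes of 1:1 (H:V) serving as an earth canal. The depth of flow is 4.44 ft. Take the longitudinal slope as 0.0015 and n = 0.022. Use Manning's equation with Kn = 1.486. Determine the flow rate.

With bottom width b = 6.89 ft and side slope z = 1: A = (b + zy)y = (6.89 + 1×4.44)×4.44 = 50.31 ft²; P = b + 2y√(1+z²) = 6.89 + 2×4.44×1.414 = 19.45 ft.
Hydraulic radius R = A/P = 50.31/19.45 = 2.587 ft.
Manning's equation: Q = (1.486/n) A R^(2/3) S^(1/2) = (1.486/0.022) × 50.31 × 2.587^(2/3) × 0.0015^(1/2) = 248 ft³/s.

Q = 248 ft³/s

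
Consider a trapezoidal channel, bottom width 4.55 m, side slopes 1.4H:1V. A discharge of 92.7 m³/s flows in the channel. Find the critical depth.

At critical depth, Q² T / (g A³) = 1, i.e. A³/T = Q²/g = 92.7²/9.81 = 876.
Try y = 2.23 m: A³/T = 463.9 — too small.
Try y = 3.13 m: A³/T = 1641 — too large.
Try y = 2.65 m: A³/T = 876.2 — close enough.

y_c = 2.65 m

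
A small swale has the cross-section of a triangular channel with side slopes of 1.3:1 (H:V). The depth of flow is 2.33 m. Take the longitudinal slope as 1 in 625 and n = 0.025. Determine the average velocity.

For a triangular section with side slope z = 1.3: A = zy² = 1.3×2.33² = 7.058 m²; P = 2y√(1+z²) = 2×2.33×1.64 = 7.643 m.
Hydraulic radius R = A/P = 7.058/7.643 = 0.9234 m.
From Manning's equation, V = (1/n) R^(2/3) S^(1/2) = (1/0.025) × 0.9234^(2/3) × 0.0016^(1/2) = 1.52 m/s.

V = 1.52 m/s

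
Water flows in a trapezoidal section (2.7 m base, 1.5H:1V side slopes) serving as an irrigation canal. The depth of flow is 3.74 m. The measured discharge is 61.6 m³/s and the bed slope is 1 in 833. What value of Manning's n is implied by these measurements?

n = 0.027

With bottom width b = 2.7 m and side slope z = 1.5: A = (b + zy)y = (2.7 + 1.5×3.74)×3.74 = 31.08 m²; P = b + 2y√(1+z²) = 2.7 + 2×3.74×1.803 = 16.18 m.
Hydraulic radius R = A/P = 31.08/16.18 = 1.92 m.
Rearranging Manning's equation: n = (1/Q) A R^(2/3) S^(1/2) = (1/61.6) × 31.08 × 1.92^(2/3) × √0.0012 = 0.027.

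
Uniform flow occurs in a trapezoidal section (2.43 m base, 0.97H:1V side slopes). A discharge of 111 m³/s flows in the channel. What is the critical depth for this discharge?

y_c = 3.78 m

At critical depth, Q² T / (g A³) = 1, i.e. A³/T = Q²/g = 111²/9.81 = 1256.
Try y = 2.91 m: A³/T = 442.2 — short.
Try y = 4.39 m: A³/T = 2312 — over.
Try y = 3.78 m: A³/T = 1254 — matches.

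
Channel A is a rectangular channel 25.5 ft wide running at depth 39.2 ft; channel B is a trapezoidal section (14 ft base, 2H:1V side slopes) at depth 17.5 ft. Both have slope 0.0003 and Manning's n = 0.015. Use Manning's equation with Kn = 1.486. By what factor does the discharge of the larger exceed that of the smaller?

Channel A: Flow area A = b·y = 25.5 × 39.2 = 999.6 ft². Wetted perimeter P = b + 2y = 25.5 + 2×39.2 = 103.9 ft. Hydraulic radius R = A/P = 999.6/103.9 = 9.621 ft. Q_A = (1.486/0.015)·999.6·9.621^(2/3)·√0.0003 = 7759 ft³/s.
Channel B: With bottom width b = 14 ft and side slope z = 2: A = (b + zy)y = (14 + 2×17.5)×17.5 = 857.5 ft²; P = b + 2y√(1+z²) = 14 + 2×17.5×2.236 = 92.26 ft. Hydraulic radius R = A/P = 857.5/92.26 = 9.294 ft. Q_B = (1.486/0.015)·857.5·9.294^(2/3)·√0.0003 = 6504 ft³/s.
The larger discharge is 7759 ft³/s and the smaller is 6504 ft³/s; the ratio is 1.19.

1.19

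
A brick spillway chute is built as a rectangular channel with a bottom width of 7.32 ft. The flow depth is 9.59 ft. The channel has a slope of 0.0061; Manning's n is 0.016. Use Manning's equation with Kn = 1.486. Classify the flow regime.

subcritical

Flow area A = b·y = 7.32 × 9.59 = 70.2 ft². Wetted perimeter P = b + 2y = 7.32 + 2×9.59 = 26.5 ft.
Hydraulic radius R = A/P = 70.2/26.5 = 2.649 ft.
V = (1.486/n) R^(2/3) √S = (1.486/0.016) × 2.649^(2/3) × √0.0061 = 13.89 ft/s. Hydraulic depth D_h = A/T = 70.2/7.32 = 9.59 ft.
Froude number Fr = V/√(g·D_h) = 13.89/√(32.2×9.59) = 0.79, which is less than 1, so the flow is subcritical.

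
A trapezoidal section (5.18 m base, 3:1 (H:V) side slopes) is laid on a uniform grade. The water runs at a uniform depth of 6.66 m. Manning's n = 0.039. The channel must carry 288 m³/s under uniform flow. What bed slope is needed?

With bottom width b = 5.18 m and side slope z = 3: A = (b + zy)y = (5.18 + 3×6.66)×6.66 = 167.6 m²; P = b + 2y√(1+z²) = 5.18 + 2×6.66×3.162 = 47.3 m.
Hydraulic radius R = A/P = 167.6/47.3 = 3.542 m.
From Manning's equation, S = [nQ / (1 A R^(2/3))]² = [0.039 × 288 / (1 × 167.6 × 3.542^(2/3))]² = 0.000832.

S = 0.000832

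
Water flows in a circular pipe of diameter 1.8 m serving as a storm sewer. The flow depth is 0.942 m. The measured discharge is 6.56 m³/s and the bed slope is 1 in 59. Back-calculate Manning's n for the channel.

n = 0.016

For a circular section of diameter D = 1.8 m at depth y = 0.942 m, the central angle is θ = 2 arccos(1 − 2y/D) = 3.235 rad. Then A = (D²/8)(θ − sin θ) = 1.348 m² and P = Dθ/2 = 2.911 m.
Hydraulic radius R = A/P = 1.348/2.911 = 0.463 m.
Rearranging Manning's equation: n = (1/Q) A R^(2/3) S^(1/2) = (1/6.56) × 1.348 × 0.463^(2/3) × √0.01695 = 0.016.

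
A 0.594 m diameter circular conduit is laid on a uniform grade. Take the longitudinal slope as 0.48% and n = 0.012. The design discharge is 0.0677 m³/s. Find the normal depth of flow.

Manning's equation rearranged: A R^(2/3) = nQ / (1·√S) = 0.012 × 0.0677 / (√0.0048) = 0.01173.
At y = 0.139 m: A R^(2/3) = 0.009333 — short.
At y = 0.19 m: A R^(2/3) = 0.01722 — over.
At y = 0.156 m: A R^(2/3) = 0.01173 — close enough.

y_n = 0.156 m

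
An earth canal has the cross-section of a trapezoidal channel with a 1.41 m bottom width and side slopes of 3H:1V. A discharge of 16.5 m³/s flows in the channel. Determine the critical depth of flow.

At critical depth, Q² T / (g A³) = 1, i.e. A³/T = Q²/g = 16.5²/9.81 = 27.75.
Trying y = 1.01 m: A³/T = 12.07 — low.
Trying y = 1.34 m: A³/T = 40.76 — high.
Trying y = 1.23 m: A³/T = 28.08 — ≈ 27.75.

y_c = 1.23 m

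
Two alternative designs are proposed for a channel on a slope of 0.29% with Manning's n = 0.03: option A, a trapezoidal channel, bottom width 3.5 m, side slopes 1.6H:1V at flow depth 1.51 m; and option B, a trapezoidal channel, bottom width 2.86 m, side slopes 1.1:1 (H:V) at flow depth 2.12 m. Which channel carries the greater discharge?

channel B

Channel A: With bottom width b = 3.5 m and side slope z = 1.6: A = (b + zy)y = (3.5 + 1.6×1.51)×1.51 = 8.933 m²; P = b + 2y√(1+z²) = 3.5 + 2×1.51×1.887 = 9.198 m. Hydraulic radius R = A/P = 8.933/9.198 = 0.9712 m. Q_A = (1/0.03)·8.933·0.9712^(2/3)·√0.0029 = 15.73 m³/s.
Channel B: With bottom width b = 2.86 m and side slope z = 1.1: A = (b + zy)y = (2.86 + 1.1×2.12)×2.12 = 11.01 m²; P = b + 2y√(1+z²) = 2.86 + 2×2.12×1.487 = 9.163 m. Hydraulic radius R = A/P = 11.01/9.163 = 1.201 m. Q_B = (1/0.03)·11.01·1.201^(2/3)·√0.0029 = 22.33 m³/s.
Q_A = 15.73 m³/s vs Q_B = 22.33 m³/s, so channel B carries more.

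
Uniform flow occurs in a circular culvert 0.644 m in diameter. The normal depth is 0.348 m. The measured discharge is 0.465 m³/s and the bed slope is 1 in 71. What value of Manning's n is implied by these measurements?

For a circular section of diameter D = 0.644 m at depth y = 0.348 m, the central angle is θ = 2 arccos(1 − 2y/D) = 3.303 rad. Then A = (D²/8)(θ − sin θ) = 0.1796 m² and P = Dθ/2 = 1.064 m.
Hydraulic radius R = A/P = 0.1796/1.064 = 0.1688 m.
Rearranging Manning's equation: n = (1/Q) A R^(2/3) S^(1/2) = (1/0.465) × 0.1796 × 0.1688^(2/3) × √0.01408 = 0.014.

n = 0.014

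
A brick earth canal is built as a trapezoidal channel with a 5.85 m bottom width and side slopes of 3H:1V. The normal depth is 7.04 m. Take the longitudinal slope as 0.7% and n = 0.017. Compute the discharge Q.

With bottom width b = 5.85 m and side slope z = 3: A = (b + zy)y = (5.85 + 3×7.04)×7.04 = 189.9 m²; P = b + 2y√(1+z²) = 5.85 + 2×7.04×3.162 = 50.37 m.
Hydraulic radius R = A/P = 189.9/50.37 = 3.769 m.
Manning's equation: Q = (1/n) A R^(2/3) S^(1/2) = (1/0.017) × 189.9 × 3.769^(2/3) × 0.007^(1/2) = 2260 m³/s.

Q = 2260 m³/s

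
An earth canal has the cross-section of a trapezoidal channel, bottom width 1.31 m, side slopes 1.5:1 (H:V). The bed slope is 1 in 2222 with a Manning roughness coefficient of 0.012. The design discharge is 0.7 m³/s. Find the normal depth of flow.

y_n = 0.445 m

Manning's equation rearranged: A R^(2/3) = nQ / (1·√S) = 0.012 × 0.7 / (√0.00045) = 0.396.
At y = 0.31 m: A R^(2/3) = 0.2046 — low.
At y = 0.527 m: A R^(2/3) = 0.5443 — high.
At y = 0.445 m: A R^(2/3) = 0.3961 — ≈ 0.396.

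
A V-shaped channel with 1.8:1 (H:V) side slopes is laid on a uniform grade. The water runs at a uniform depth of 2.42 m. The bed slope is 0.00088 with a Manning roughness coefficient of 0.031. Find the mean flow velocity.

For a triangular section with side slope z = 1.8: A = zy² = 1.8×2.42² = 10.54 m²; P = 2y√(1+z²) = 2×2.42×2.059 = 9.966 m.
Hydraulic radius R = A/P = 10.54/9.966 = 1.058 m.
From Manning's equation, V = (1/n) R^(2/3) S^(1/2) = (1/0.031) × 1.058^(2/3) × 0.00088^(1/2) = 0.993 m/s.

V = 0.993 m/s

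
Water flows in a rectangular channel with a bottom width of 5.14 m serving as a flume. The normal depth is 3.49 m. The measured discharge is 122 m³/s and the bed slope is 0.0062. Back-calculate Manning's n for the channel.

Flow area A = b·y = 5.14 × 3.49 = 17.94 m². Wetted perimeter P = b + 2y = 5.14 + 2×3.49 = 12.12 m.
Hydraulic radius R = A/P = 17.94/12.12 = 1.48 m.
Rearranging Manning's equation: n = (1/Q) A R^(2/3) S^(1/2) = (1/122) × 17.94 × 1.48^(2/3) × √0.0062 = 0.015.

n = 0.015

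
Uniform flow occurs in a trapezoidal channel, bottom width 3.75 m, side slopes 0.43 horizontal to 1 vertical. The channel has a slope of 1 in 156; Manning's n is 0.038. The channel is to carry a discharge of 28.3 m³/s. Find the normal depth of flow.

y_n = 2.39 m

Manning's equation rearranged: A R^(2/3) = nQ / (1·√S) = 0.038 × 28.3 / (√0.00641) = 13.43.
Try y = 2.87 m: A R^(2/3) = 18.16 — over.
Try y = 2.13 m: A R^(2/3) = 11.13 — short.
Try y = 2.39 m: A R^(2/3) = 13.43 — close enough.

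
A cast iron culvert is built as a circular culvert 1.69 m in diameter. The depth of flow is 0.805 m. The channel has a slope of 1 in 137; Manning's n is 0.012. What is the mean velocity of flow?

V = 3.93 m/s

For a circular section of diameter D = 1.69 m at depth y = 0.805 m, the central angle is θ = 2 arccos(1 − 2y/D) = 3.047 rad. Then A = (D²/8)(θ − sin θ) = 1.054 m² and P = Dθ/2 = 2.575 m.
Hydraulic radius R = A/P = 1.054/2.575 = 0.4094 m.
From Manning's equation, V = (1/n) R^(2/3) S^(1/2) = (1/0.012) × 0.4094^(2/3) × 0.007299^(1/2) = 3.93 m/s.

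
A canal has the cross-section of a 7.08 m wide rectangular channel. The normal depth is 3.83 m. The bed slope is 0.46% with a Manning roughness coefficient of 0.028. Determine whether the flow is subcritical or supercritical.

subcritical

Flow area A = b·y = 7.08 × 3.83 = 27.12 m². Wetted perimeter P = b + 2y = 7.08 + 2×3.83 = 14.74 m.
Hydraulic radius R = A/P = 27.12/14.74 = 1.84 m.
V = (1/n) R^(2/3) √S = (1/0.028) × 1.84^(2/3) × √0.0046 = 3.637 m/s. Hydraulic depth D_h = A/T = 27.12/7.08 = 3.83 m.
Froude number Fr = V/√(g·D_h) = 3.637/√(9.81×3.83) = 0.593, which is less than 1, so the flow is subcritical.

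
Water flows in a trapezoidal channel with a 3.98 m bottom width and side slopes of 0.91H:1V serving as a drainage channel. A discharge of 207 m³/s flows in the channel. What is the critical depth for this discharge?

At critical depth, Q² T / (g A³) = 1, i.e. A³/T = Q²/g = 207²/9.81 = 4368.
Try y = 3.28 m: A³/T = 1198 — too small.
Try y = 5.55 m: A³/T = 8941 — too large.
Try y = 4.62 m: A³/T = 4364 — ≈ 4368.

y_c = 4.62 m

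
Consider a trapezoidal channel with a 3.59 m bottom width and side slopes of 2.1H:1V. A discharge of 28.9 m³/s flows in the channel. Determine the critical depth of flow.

y_c = 1.42 m

At critical depth, Q² T / (g A³) = 1, i.e. A³/T = Q²/g = 28.9²/9.81 = 85.14.
Try y = 1.04 m: A³/T = 27.21 — too small.
Try y = 1.8 m: A³/T = 209.4 — too large.
Try y = 1.42 m: A³/T = 85.07 — ≈ 85.14.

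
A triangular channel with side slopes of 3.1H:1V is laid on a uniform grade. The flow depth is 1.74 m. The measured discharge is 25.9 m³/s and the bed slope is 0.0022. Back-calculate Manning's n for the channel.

n = 0.015

For a triangular section with side slope z = 3.1: A = zy² = 3.1×1.74² = 9.386 m²; P = 2y√(1+z²) = 2×1.74×3.257 = 11.34 m.
Hydraulic radius R = A/P = 9.386/11.34 = 0.828 m.
Rearranging Manning's equation: n = (1/Q) A R^(2/3) S^(1/2) = (1/25.9) × 9.386 × 0.828^(2/3) × √0.0022 = 0.015.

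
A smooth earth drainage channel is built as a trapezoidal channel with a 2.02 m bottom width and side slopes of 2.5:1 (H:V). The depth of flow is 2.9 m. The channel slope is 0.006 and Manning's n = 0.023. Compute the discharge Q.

Q = 120 m³/s

With bottom width b = 2.02 m and side slope z = 2.5: A = (b + zy)y = (2.02 + 2.5×2.9)×2.9 = 26.88 m²; P = b + 2y√(1+z²) = 2.02 + 2×2.9×2.693 = 17.64 m.
Hydraulic radius R = A/P = 26.88/17.64 = 1.524 m.
Manning's equation: Q = (1/n) A R^(2/3) S^(1/2) = (1/0.023) × 26.88 × 1.524^(2/3) × 0.006^(1/2) = 120 m³/s.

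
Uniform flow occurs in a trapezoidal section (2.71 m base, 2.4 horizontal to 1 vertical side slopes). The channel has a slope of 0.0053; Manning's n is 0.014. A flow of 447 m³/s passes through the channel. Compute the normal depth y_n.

Manning's equation rearranged: A R^(2/3) = nQ / (1·√S) = 0.014 × 447 / (√0.0053) = 85.96.
Try y = 5.02 m: A R^(2/3) = 139 — high.
Try y = 4.11 m: A R^(2/3) = 85.98 — matches.

y_n = 4.11 m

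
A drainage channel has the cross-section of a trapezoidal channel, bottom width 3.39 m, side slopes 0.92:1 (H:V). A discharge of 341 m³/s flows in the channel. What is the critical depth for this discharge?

At critical depth, Q² T / (g A³) = 1, i.e. A³/T = Q²/g = 341²/9.81 = 11850.
Try y = 7.58 m: A³/T = 27960 — too large.
Try y = 6.17 m: A³/T = 11870 — matches.

y_c = 6.17 m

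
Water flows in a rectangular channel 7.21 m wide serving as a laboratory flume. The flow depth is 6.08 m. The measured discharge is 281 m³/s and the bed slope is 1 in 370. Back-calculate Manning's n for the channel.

Flow area A = b·y = 7.21 × 6.08 = 43.84 m². Wetted perimeter P = b + 2y = 7.21 + 2×6.08 = 19.37 m.
Hydraulic radius R = A/P = 43.84/19.37 = 2.263 m.
Rearranging Manning's equation: n = (1/Q) A R^(2/3) S^(1/2) = (1/281) × 43.84 × 2.263^(2/3) × √0.002703 = 0.014.

n = 0.014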